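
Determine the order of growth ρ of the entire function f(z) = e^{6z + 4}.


|e^{6z + 4}| = e^{Re(6·z) + 4} ≤ e^{6|z|^1 + 4} = e^{6r^1 + 4} on |z| = r, so ρ ≤ 1. Choosing z on |z|=r so that 6·z is real positive (always possible by picking arg z appropriately) gives |f(z)| = e^{6r^1 + 4}, matching the bound. The additive constant 4 does not affect log log M(r) ~ 1·log r. Hence ρ = 1.
Therefore ρ = 1.

Order ρ = 1.


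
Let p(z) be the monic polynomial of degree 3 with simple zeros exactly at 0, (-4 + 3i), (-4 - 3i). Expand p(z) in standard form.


The polynomial is p(z) = ∏_{α ∈ S} (z − α), where S = {0, (-4 + 3i), (-4 - 3i)}.
Expanding the product yields: p(z) = z^3 + 8·z^2 + 25·z.
Note conjugate pairs combine to real quadratics: (z − (-4+3i))(z − (-4−3i)) = z² + 8z + 25.
The resulting polynomial has degree 3 and real coefficients as required.

p(z) = z^3 + 8·z^2 + 25·z.


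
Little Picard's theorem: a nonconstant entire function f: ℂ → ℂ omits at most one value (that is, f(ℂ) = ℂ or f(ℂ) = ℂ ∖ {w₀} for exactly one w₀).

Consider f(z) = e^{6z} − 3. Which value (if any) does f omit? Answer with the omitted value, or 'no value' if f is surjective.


Little Picard bounds the complement of f(ℂ) to at most one point.
e^{6z} is never zero on ℂ, so 1·e^{6z} takes every value in ℂ ∖ {0}. Adding -3 shifts the range to ℂ ∖ {-3}. Thus f omits exactly the value -3.

Omitted value: -3.


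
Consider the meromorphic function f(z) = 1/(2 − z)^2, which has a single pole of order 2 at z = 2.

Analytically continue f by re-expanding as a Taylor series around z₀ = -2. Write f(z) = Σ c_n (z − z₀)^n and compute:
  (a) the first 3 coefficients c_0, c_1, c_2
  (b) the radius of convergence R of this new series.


Let w = z − z₀, so z = z₀ + w.
Then 2 − z = 2 − (z₀ + w) = (2 − z₀) − w = 4 − w.
f(z) = 1/(4 − w)^2 = (1/(4)^2) · (1 − w/(4))^{−2}.
By the binomial series (1−u)^{−2} = Σ_{n≥0} C(n+1, 1) u^n for |u|<1, with u = w/(4):
  c_n = C(n+1, 1) / (4)^(n+2).
  c_0 = 1/(4)^2 = 1/16.
  c_1 = 2/(4)^3 = 1/32.
  c_2 = 3/(4)^4 = 3/256.
The series is valid for |w/d| < 1, i.e. |z − z₀| < |d|.
Radius of convergence: R = |2 − z₀| = |4| = 4 (distance from z₀ to the singularity z = 2).

c_0 = 1/16, c_1 = 1/32, c_2 = 3/256; R = 4.


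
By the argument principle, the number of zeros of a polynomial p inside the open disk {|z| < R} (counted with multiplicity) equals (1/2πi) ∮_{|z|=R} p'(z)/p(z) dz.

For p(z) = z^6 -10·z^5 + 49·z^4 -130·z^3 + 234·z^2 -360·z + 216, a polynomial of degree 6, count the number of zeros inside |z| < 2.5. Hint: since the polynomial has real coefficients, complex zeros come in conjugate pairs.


The zeros of p are: 1, (0 + 2i), (0 - 2i), (3 + 3i), (3 - 3i), 3.
Their magnitudes are: 1, 2, 2, 4.243, 4.243, 3.
Zeros with |z| < R = 2.5: 1, (0 + 2i), (0 - 2i).
Count = 3.
By the argument principle, (1/2πi) ∮_{|z|=R} p'(z)/p(z) dz equals exactly this count.

Number of zeros inside |z| < 2.5: 3.


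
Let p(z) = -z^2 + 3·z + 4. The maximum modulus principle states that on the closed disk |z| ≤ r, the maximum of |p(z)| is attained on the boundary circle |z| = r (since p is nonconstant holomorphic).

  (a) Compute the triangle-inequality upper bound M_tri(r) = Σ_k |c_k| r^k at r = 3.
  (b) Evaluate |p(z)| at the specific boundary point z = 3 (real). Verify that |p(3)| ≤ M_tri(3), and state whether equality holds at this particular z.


Coefficients: c_0 = 4, c_1 = 3, c_2 = -1. Radius r = 3.
Part (a). Triangle bound: M_tri(r) = Σ_k |c_k| r^k
  = |4|·3^0 + |3|·3^1 + |-1|·3^2
  = 4 + 9 + 9 = 22.
This bounds M(r) := max_{|z|=r} |p(z)| from above; equality holds iff all terms c_k z^k can be made to align in phase at a single z on |z|=r.
Part (b). At z = 3 (real, on the circle |z| = r):
  p(3) = (4)·3^0 + (3)·3^1 + (-1)·3^2 = 4.
  |p(3)| = 4.
Check: |p(3)| = 4 ≤ 22 = M_tri(3). ✓ Equality does not hold at z = 3 (the coefficients have mixed signs, so the terms do not all align in phase there).

M_tri(3) = 22; |p(3)| = 4; equality at z=3: no.


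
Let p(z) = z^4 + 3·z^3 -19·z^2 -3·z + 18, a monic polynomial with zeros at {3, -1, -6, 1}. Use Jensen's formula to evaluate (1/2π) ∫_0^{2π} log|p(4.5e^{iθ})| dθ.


Zeros: -6, -1, 1, 3; r = 4.5.
Inside |z| < r: -1, 1, 3. Outside (|z| ≥ r): -6.
p(0) = 18, so log|p(0)| = log(18) = 2.8904.
Apply Jensen: I(r) = log|p(0)| + Σ_k log(r/|z_k|), summed over zeros inside |z| < r.
  log(r/|z_k|) for z_k = 3: log(4.5/3) = 0.4055
  log(r/|z_k|) for z_k = -1: log(4.5/1) = 1.5041
  log(r/|z_k|) for z_k = 1: log(4.5/1) = 1.5041
  Outside zeros (-6) contribute nothing to the Jensen sum.
Sum over inside zeros: 3.4136.
I(r) = log|p(0)| + (inside sum) = 2.8904 + 3.4136 = 6.3040.
Note: since some zeros are outside |z| ≤ r, the simplified n·log(r) form does NOT apply — only the inside zeros contribute.

I(r) ≈ 6.3040.


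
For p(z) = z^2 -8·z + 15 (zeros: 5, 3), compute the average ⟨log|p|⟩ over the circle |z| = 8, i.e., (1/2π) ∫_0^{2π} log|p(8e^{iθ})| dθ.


Zeros: 3, 5; r = 8.
Inside |z| < r: 3, 5. Outside (|z| ≥ r): ∅.
p(0) = 15, so log|p(0)| = log(15) = 2.7081.
Apply Jensen: I(r) = log|p(0)| + Σ_k log(r/|z_k|), summed over zeros inside |z| < r.
  log(r/|z_k|) for z_k = 5: log(8/5) = 0.4700
  log(r/|z_k|) for z_k = 3: log(8/3) = 0.9808
Sum over inside zeros: 1.4508.
I(r) = log|p(0)| + (inside sum) = 2.7081 + 1.4508 = 4.1589.
Closed form (all zeros inside, monic): I(r) = n·log(r) = 2·log(8) = 4.1589. ✓

I(r) ≈ 4.1589.


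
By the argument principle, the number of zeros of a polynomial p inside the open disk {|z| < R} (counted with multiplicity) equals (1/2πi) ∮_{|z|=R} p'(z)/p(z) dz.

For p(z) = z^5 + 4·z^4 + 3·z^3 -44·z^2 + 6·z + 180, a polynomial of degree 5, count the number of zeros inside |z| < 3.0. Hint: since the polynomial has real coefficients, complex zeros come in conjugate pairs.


The zeros of p are: -2, (2 + 1i), (2 - 1i), (-3 + 3i), (-3 - 3i).
Their magnitudes are: 2, 2.236, 2.236, 4.243, 4.243.
Zeros with |z| < R = 3.0: -2, (2 + 1i), (2 - 1i).
Count = 3.
By the argument principle, (1/2πi) ∮_{|z|=R} p'(z)/p(z) dz equals exactly this count.

Number of zeros inside |z| < 3.0: 3.


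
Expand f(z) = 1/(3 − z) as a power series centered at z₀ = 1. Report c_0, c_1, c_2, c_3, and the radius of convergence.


Let w = z − z₀, so z = z₀ + w.
Then 3 − z = 3 − (z₀ + w) = (3 − z₀) − w = 2 − w.
f(z) = 1/(2 − w) = (1/(2)) · 1/(1 − w/(2)) = Σ_{n≥0} w^n / (2)^(n+1).
So c_n = 1/(2)^(n+1):
  c_0 = 1/(2)^1 = 1/2.
  c_1 = 1/(2)^2 = 1/4.
  c_2 = 1/(2)^3 = 1/8.
  c_3 = 1/(2)^4 = 1/16.
The series is valid for |w/d| < 1, i.e. |z − z₀| < |d|.
Radius of convergence: R = |3 − z₀| = |2| = 2 (distance from z₀ to the singularity z = 3).

c_0 = 1/2, c_1 = 1/4, c_2 = 1/8, c_3 = 1/16; R = 2.


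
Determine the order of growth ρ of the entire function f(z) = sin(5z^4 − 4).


Write sin(w) = (e^{iw} ± e^{−iw})/(2 or 2i), so |sin(w)| ≤ e^{|w|}. With w = 5z^4 − 4, |w| ≤ 5r^4 + 4 on |z|=r, giving M(r) ≤ e^{5r^4 + 4} and ρ ≤ 4. For the lower bound, choose z on |z|=r with 5z^4 purely imaginary of modulus 5r^4; then |sin(5z^4 − 4)| grows like e^{5r^4}/2, so ρ ≥ 4. Hence ρ = 4.
Therefore ρ = 4.

Order ρ = 4.


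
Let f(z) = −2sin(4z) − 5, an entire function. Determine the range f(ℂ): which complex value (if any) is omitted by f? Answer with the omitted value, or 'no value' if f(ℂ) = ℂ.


Little Picard bounds the complement of f(ℂ) to at most one point.
sin is entire and surjective onto ℂ: for every w ∈ ℂ, sin(ζ) = w has a solution ζ ∈ ℂ (e.g., via the complex inverse arcsin). With ζ = 4z this gives z = ζ/(4). Then -2·sin(4z) takes every value in -2·ℂ = ℂ, and adding -5 is a bijection of ℂ. So f is surjective and omits no value. (Note: only on the real line is sin bounded by [−1, 1].)

Omitted value: no value.


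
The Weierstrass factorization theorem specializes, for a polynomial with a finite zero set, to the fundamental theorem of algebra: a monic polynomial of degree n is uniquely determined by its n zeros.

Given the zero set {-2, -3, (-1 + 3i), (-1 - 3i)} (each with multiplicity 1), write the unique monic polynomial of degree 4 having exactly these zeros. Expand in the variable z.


The polynomial is p(z) = ∏_{α ∈ S} (z − α), where S = {-2, -3, (-1 + 3i), (-1 - 3i)}.
Expanding the product yields: p(z) = z^4 + 7·z^3 + 26·z^2 + 62·z + 60.
Note conjugate pairs combine to real quadratics: (z − (-1+3i))(z − (-1−3i)) = z² + 2z + 10.
The resulting polynomial has degree 4 and real coefficients as required.

p(z) = z^4 + 7·z^3 + 26·z^2 + 62·z + 60.


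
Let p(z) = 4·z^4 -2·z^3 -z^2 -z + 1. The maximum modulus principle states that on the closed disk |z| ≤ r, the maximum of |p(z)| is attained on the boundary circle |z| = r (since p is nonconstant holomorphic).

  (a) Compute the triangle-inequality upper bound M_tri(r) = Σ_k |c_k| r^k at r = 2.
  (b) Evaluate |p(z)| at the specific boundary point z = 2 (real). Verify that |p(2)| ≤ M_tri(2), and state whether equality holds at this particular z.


Coefficients: c_0 = 1, c_1 = -1, c_2 = -1, c_3 = -2, c_4 = 4. Radius r = 2.
Part (a). Triangle bound: M_tri(r) = Σ_k |c_k| r^k
  = |1|·2^0 + |-1|·2^1 + |-1|·2^2 + |-2|·2^3 + |4|·2^4
  = 1 + 2 + 4 + 16 + 64 = 87.
This bounds M(r) := max_{|z|=r} |p(z)| from above; equality holds iff all terms c_k z^k can be made to align in phase at a single z on |z|=r.
Part (b). At z = 2 (real, on the circle |z| = r):
  p(2) = (1)·2^0 + (-1)·2^1 + (-1)·2^2 + (-2)·2^3 + (4)·2^4 = 43.
  |p(2)| = 43.
Check: |p(2)| = 43 ≤ 87 = M_tri(2). ✓ Equality does not hold at z = 2 (the coefficients have mixed signs, so the terms do not all align in phase there).

M_tri(2) = 87; |p(2)| = 43; equality at z=2: no.


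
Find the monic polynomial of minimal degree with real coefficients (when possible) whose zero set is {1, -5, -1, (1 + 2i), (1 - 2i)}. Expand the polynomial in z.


The polynomial is p(z) = ∏_{α ∈ S} (z − α), where S = {1, -5, -1, (1 + 2i), (1 - 2i)}.
Expanding the product yields: p(z) = z^5 + 3·z^4 -6·z^3 + 22·z^2 + 5·z -25.
Note conjugate pairs combine to real quadratics: (z − (1+2i))(z − (1−2i)) = z² − 2z + 5.
The resulting polynomial has degree 5 and real coefficients as required.

p(z) = z^5 + 3·z^4 -6·z^3 + 22·z^2 + 5·z -25.


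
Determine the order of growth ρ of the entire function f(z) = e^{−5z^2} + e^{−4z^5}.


Each summand is entire of order 2 and 5 respectively (as in the single-exponential case). The order of a sum is at most the max of the orders, so ρ ≤ 5. For the lower bound: on |z|=r choose arg z so that -4z^5 is real positive; then |e^{-4z^5}| = e^{4r^5} while |e^{-5z^2}| ≤ e^{5r^2} = o(e^{4r^5}). So |f| ≥ e^{4r^5}(1 − o(1)) and ρ ≥ 5. Hence ρ = max(2, 5) = 5.
Therefore ρ = 5.

Order ρ = 5.


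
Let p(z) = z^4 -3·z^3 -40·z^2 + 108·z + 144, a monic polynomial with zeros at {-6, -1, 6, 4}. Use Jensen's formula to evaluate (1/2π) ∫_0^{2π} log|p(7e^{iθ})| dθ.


Zeros: -6, -1, 4, 6; r = 7.
Inside |z| < r: -6, -1, 4, 6. Outside (|z| ≥ r): ∅.
p(0) = 144, so log|p(0)| = log(144) = 4.9698.
Apply Jensen: I(r) = log|p(0)| + Σ_k log(r/|z_k|), summed over zeros inside |z| < r.
  log(r/|z_k|) for z_k = -6: log(7/6) = 0.1542
  log(r/|z_k|) for z_k = -1: log(7/1) = 1.9459
  log(r/|z_k|) for z_k = 6: log(7/6) = 0.1542
  log(r/|z_k|) for z_k = 4: log(7/4) = 0.5596
Sum over inside zeros: 2.8138.
I(r) = log|p(0)| + (inside sum) = 4.9698 + 2.8138 = 7.7836.
Closed form (all zeros inside, monic): I(r) = n·log(r) = 4·log(7) = 7.7836. ✓

I(r) ≈ 7.7836.


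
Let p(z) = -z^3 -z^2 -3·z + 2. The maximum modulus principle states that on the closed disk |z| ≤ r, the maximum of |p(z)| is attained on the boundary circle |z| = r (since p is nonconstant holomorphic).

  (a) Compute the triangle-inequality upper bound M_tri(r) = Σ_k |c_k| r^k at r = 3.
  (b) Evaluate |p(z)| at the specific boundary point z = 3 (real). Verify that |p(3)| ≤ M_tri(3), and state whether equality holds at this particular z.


Coefficients: c_0 = 2, c_1 = -3, c_2 = -1, c_3 = -1. Radius r = 3.
Part (a). Triangle bound: M_tri(r) = Σ_k |c_k| r^k
  = |2|·3^0 + |-3|·3^1 + |-1|·3^2 + |-1|·3^3
  = 2 + 9 + 9 + 27 = 47.
This bounds M(r) := max_{|z|=r} |p(z)| from above; equality holds iff all terms c_k z^k can be made to align in phase at a single z on |z|=r.
Part (b). At z = 3 (real, on the circle |z| = r):
  p(3) = (2)·3^0 + (-3)·3^1 + (-1)·3^2 + (-1)·3^3 = -43.
  |p(3)| = 43.
Check: |p(3)| = 43 ≤ 47 = M_tri(3). ✓ Equality does not hold at z = 3 (the coefficients have mixed signs, so the terms do not all align in phase there).

M_tri(3) = 47; |p(3)| = 43; equality at z=3: no.


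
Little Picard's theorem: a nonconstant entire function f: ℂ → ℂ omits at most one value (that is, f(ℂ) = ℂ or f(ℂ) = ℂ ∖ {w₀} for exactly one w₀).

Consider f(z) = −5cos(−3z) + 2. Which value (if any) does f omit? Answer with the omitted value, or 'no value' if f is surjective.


Little Picard bounds the complement of f(ℂ) to at most one point.
cos is entire and surjective onto ℂ: for every w ∈ ℂ, cos(ζ) = w has a solution ζ ∈ ℂ (e.g., via the complex inverse arccos). With ζ = −3z this gives z = ζ/(-3). Then -5·cos(−3z) takes every value in -5·ℂ = ℂ, and adding 2 is a bijection of ℂ. So f is surjective and omits no value. (Note: only on the real line is cos bounded by [−1, 1].)

Omitted value: no value.


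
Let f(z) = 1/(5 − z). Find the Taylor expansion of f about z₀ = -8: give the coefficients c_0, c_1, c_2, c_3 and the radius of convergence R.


Let w = z − z₀, so z = z₀ + w.
Then 5 − z = 5 − (z₀ + w) = (5 − z₀) − w = 13 − w.
f(z) = 1/(13 − w) = (1/(13)) · 1/(1 − w/(13)) = Σ_{n≥0} w^n / (13)^(n+1).
So c_n = 1/(13)^(n+1):
  c_0 = 1/(13)^1 = 1/13.
  c_1 = 1/(13)^2 = 1/169.
  c_2 = 1/(13)^3 = 1/2197.
  c_3 = 1/(13)^4 = 1/28561.
The series is valid for |w/d| < 1, i.e. |z − z₀| < |d|.
Radius of convergence: R = |5 − z₀| = |13| = 13 (distance from z₀ to the singularity z = 5).

c_0 = 1/13, c_1 = 1/169, c_2 = 1/2197, c_3 = 1/28561; R = 13.


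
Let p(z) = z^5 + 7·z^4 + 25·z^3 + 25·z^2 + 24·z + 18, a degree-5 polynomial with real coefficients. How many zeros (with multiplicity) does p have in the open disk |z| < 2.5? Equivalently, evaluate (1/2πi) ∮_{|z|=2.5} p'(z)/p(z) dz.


The zeros of p are: (-3 + 3i), (-3 - 3i), (0 + 1i), (0 - 1i), -1.
Their magnitudes are: 4.243, 4.243, 1, 1, 1.
Zeros with |z| < R = 2.5: (0 + 1i), (0 - 1i), -1.
Count = 3.
By the argument principle, (1/2πi) ∮_{|z|=R} p'(z)/p(z) dz equals exactly this count.

Number of zeros inside |z| < 2.5: 3.


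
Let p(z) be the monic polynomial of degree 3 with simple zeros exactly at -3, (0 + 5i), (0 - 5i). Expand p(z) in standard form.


The polynomial is p(z) = ∏_{α ∈ S} (z − α), where S = {-3, (0 + 5i), (0 - 5i)}.
Expanding the product yields: p(z) = z^3 + 3·z^2 + 25·z + 75.
Note conjugate pairs combine to real quadratics: (z − (0+5i))(z − (0−5i)) = z² + 25.
The resulting polynomial has degree 3 and real coefficients as required.

p(z) = z^3 + 3·z^2 + 25·z + 75.


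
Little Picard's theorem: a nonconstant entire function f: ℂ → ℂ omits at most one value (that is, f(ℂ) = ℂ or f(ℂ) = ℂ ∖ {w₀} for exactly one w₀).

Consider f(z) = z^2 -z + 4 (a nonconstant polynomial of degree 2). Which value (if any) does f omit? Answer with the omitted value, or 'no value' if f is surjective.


Little Picard bounds the complement of f(ℂ) to at most one point.
For every w ∈ ℂ, the equation p(z) − w = 0 is a nonconstant polynomial in z and hence has at least one root by the fundamental theorem of algebra. So p is surjective onto ℂ, omitting no value.

Omitted value: no value.


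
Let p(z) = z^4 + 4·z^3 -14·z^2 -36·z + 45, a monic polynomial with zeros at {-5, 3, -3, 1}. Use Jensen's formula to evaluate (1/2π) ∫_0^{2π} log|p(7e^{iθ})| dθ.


Zeros: -5, -3, 1, 3; r = 7.
Inside |z| < r: -5, -3, 1, 3. Outside (|z| ≥ r): ∅.
p(0) = 45, so log|p(0)| = log(45) = 3.8067.
Apply Jensen: I(r) = log|p(0)| + Σ_k log(r/|z_k|), summed over zeros inside |z| < r.
  log(r/|z_k|) for z_k = -5: log(7/5) = 0.3365
  log(r/|z_k|) for z_k = 3: log(7/3) = 0.8473
  log(r/|z_k|) for z_k = -3: log(7/3) = 0.8473
  log(r/|z_k|) for z_k = 1: log(7/1) = 1.9459
Sum over inside zeros: 3.9770.
I(r) = log|p(0)| + (inside sum) = 3.8067 + 3.9770 = 7.7836.
Closed form (all zeros inside, monic): I(r) = n·log(r) = 4·log(7) = 7.7836. ✓

I(r) ≈ 7.7836.


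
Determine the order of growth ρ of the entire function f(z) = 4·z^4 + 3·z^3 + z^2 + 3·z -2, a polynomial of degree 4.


|f(z)| ≤ Σ|c_k|·r^k = O(r^4) as r → ∞. Polynomial growth is O(e^{r^ε}) for every ε > 0 (since r^4/e^{r^ε} → 0), so ρ ≤ ε for all ε > 0, i.e. ρ = 0. Every nonconstant polynomial has order 0.
Therefore ρ = 0.

Order ρ = 0.


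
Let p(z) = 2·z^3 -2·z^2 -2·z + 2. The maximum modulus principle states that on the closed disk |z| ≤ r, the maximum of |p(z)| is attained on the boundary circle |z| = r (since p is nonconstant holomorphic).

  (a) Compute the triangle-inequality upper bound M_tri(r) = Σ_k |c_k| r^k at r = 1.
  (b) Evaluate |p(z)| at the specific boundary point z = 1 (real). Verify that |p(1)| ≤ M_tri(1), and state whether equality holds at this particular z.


Coefficients: c_0 = 2, c_1 = -2, c_2 = -2, c_3 = 2. Radius r = 1.
Part (a). Triangle bound: M_tri(r) = Σ_k |c_k| r^k
  = |2|·1^0 + |-2|·1^1 + |-2|·1^2 + |2|·1^3
  = 2 + 2 + 2 + 2 = 8.
This bounds M(r) := max_{|z|=r} |p(z)| from above; equality holds iff all terms c_k z^k can be made to align in phase at a single z on |z|=r.
Part (b). At z = 1 (real, on the circle |z| = r):
  p(1) = (2)·1^0 + (-2)·1^1 + (-2)·1^2 + (2)·1^3 = 0.
  |p(1)| = 0.
Check: |p(1)| = 0 ≤ 8 = M_tri(1). ✓ Equality does not hold at z = 1 (the coefficients have mixed signs, so the terms do not all align in phase there).

M_tri(1) = 8; |p(1)| = 0; equality at z=1: no.


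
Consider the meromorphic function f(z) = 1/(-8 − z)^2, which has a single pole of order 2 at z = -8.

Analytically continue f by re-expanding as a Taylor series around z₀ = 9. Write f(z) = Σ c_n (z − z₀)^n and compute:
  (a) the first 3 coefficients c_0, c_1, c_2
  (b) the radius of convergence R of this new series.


Let w = z − z₀, so z = z₀ + w.
Then -8 − z = -8 − (z₀ + w) = (-8 − z₀) − w = -17 − w.
f(z) = 1/(-17 − w)^2 = (1/(-17)^2) · (1 − w/(-17))^{−2}.
By the binomial series (1−u)^{−2} = Σ_{n≥0} C(n+1, 1) u^n for |u|<1, with u = w/(-17):
  c_n = C(n+1, 1) / (-17)^(n+2).
  c_0 = 1/(-17)^2 = 1/289.
  c_1 = 2/(-17)^3 = -2/4913.
  c_2 = 3/(-17)^4 = 3/83521.
The series is valid for |w/d| < 1, i.e. |z − z₀| < |d|.
Radius of convergence: R = |-8 − z₀| = |-17| = 17 (distance from z₀ to the singularity z = -8).

c_0 = 1/289, c_1 = -2/4913, c_2 = 3/83521; R = 17.


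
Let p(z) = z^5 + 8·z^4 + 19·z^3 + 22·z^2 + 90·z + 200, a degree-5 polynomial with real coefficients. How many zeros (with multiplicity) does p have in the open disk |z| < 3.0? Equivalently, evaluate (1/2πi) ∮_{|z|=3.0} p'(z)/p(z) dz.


The zeros of p are: (1 + 2i), (1 - 2i), (-3 + 1i), (-3 - 1i), -4.
Their magnitudes are: 2.236, 2.236, 3.162, 3.162, 4.
Zeros with |z| < R = 3.0: (1 + 2i), (1 - 2i).
Count = 2.
By the argument principle, (1/2πi) ∮_{|z|=R} p'(z)/p(z) dz equals exactly this count.

Number of zeros inside |z| < 3.0: 2.


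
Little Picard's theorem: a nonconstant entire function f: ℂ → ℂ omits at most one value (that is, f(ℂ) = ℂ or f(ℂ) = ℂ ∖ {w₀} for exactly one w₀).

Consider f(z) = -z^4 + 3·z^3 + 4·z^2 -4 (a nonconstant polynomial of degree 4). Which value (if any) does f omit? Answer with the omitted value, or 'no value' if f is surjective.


Little Picard bounds the complement of f(ℂ) to at most one point.
For every w ∈ ℂ, the equation p(z) − w = 0 is a nonconstant polynomial in z and hence has at least one root by the fundamental theorem of algebra. So p is surjective onto ℂ, omitting no value.

Omitted value: no value.


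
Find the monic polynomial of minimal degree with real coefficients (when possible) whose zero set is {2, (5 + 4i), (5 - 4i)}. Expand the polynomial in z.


The polynomial is p(z) = ∏_{α ∈ S} (z − α), where S = {2, (5 + 4i), (5 - 4i)}.
Expanding the product yields: p(z) = z^3 -12·z^2 + 61·z -82.
Note conjugate pairs combine to real quadratics: (z − (5+4i))(z − (5−4i)) = z² − 10z + 41.
The resulting polynomial has degree 3 and real coefficients as required.

p(z) = z^3 -12·z^2 + 61·z -82.


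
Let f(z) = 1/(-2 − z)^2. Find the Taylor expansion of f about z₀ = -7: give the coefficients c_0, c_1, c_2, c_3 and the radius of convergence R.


Let w = z − z₀, so z = z₀ + w.
Then -2 − z = -2 − (z₀ + w) = (-2 − z₀) − w = 5 − w.
f(z) = 1/(5 − w)^2 = (1/(5)^2) · (1 − w/(5))^{−2}.
By the binomial series (1−u)^{−2} = Σ_{n≥0} C(n+1, 1) u^n for |u|<1, with u = w/(5):
  c_n = C(n+1, 1) / (5)^(n+2).
  c_0 = 1/(5)^2 = 1/25.
  c_1 = 2/(5)^3 = 2/125.
  c_2 = 3/(5)^4 = 3/625.
  c_3 = 4/(5)^5 = 4/3125.
The series is valid for |w/d| < 1, i.e. |z − z₀| < |d|.
Radius of convergence: R = |-2 − z₀| = |5| = 5 (distance from z₀ to the singularity z = -2).

c_0 = 1/25, c_1 = 2/125, c_2 = 3/625, c_3 = 4/3125; R = 5.


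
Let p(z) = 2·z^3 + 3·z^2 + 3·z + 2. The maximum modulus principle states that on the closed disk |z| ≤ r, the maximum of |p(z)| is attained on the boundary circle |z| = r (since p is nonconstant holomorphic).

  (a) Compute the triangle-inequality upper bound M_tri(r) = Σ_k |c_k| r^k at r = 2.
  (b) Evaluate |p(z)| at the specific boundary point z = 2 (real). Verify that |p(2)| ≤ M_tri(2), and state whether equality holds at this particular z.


Coefficients: c_0 = 2, c_1 = 3, c_2 = 3, c_3 = 2. Radius r = 2.
Part (a). Triangle bound: M_tri(r) = Σ_k |c_k| r^k
  = |2|·2^0 + |3|·2^1 + |3|·2^2 + |2|·2^3
  = 2 + 6 + 12 + 16 = 36.
This bounds M(r) := max_{|z|=r} |p(z)| from above; equality holds iff all terms c_k z^k can be made to align in phase at a single z on |z|=r.
Part (b). At z = 2 (real, on the circle |z| = r):
  p(2) = (2)·2^0 + (3)·2^1 + (3)·2^2 + (2)·2^3 = 36.
  |p(2)| = 36.
Since all nonzero coefficients share the same sign, |p(2)| = 36 = M_tri(2); the triangle bound is attained at z = 2, so in fact M(r) = 36.

M_tri(2) = 36; |p(2)| = 36; equality at z=2: yes.


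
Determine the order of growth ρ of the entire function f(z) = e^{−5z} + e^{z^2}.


Each summand is entire of order 1 and 2 respectively (as in the single-exponential case). The order of a sum is at most the max of the orders, so ρ ≤ 2. For the lower bound: on |z|=r choose arg z so that 1z^2 is real positive; then |e^{1z^2}| = e^{1r^2} while |e^{-5z}| ≤ e^{5r^1} = o(e^{1r^2}). So |f| ≥ e^{1r^2}(1 − o(1)) and ρ ≥ 2. Hence ρ = max(1, 2) = 2.
Therefore ρ = 2.

Order ρ = 2.


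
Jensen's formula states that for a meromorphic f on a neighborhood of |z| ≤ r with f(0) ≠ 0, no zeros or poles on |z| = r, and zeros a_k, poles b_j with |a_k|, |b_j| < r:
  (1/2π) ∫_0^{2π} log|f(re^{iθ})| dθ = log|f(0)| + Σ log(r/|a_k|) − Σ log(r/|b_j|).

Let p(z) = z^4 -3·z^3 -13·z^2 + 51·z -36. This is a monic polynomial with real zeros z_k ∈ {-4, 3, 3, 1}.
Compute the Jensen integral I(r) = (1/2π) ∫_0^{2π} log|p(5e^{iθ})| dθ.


Zeros: -4, 1, 3, 3; r = 5.
Inside |z| < r: -4, 1, 3, 3. Outside (|z| ≥ r): ∅.
p(0) = -36, so log|p(0)| = log(36) = 3.5835.
Apply Jensen: I(r) = log|p(0)| + Σ_k log(r/|z_k|), summed over zeros inside |z| < r.
  log(r/|z_k|) for z_k = -4: log(5/4) = 0.2231
  log(r/|z_k|) for z_k = 3: log(5/3) = 0.5108
  log(r/|z_k|) for z_k = 3: log(5/3) = 0.5108
  log(r/|z_k|) for z_k = 1: log(5/1) = 1.6094
Sum over inside zeros: 2.8542.
I(r) = log|p(0)| + (inside sum) = 3.5835 + 2.8542 = 6.4378.
Closed form (all zeros inside, monic): I(r) = n·log(r) = 4·log(5) = 6.4378. ✓

I(r) ≈ 6.4378.


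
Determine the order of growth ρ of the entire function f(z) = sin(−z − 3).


sin(w) is a linear combination of e^{iw} and e^{−iw} (or e^w, e^{−w} in the hyperbolic case), so |sin(w)| ≤ e^{|w|}. With w = −z − 3, |w| ≤ 1|z| + 3 = 1r + 3 on |z| = r, giving M(r) ≤ e^{1r + 3}, so ρ ≤ 1. On a suitable ray (z = it for sin/cos; z = t for sinh/cosh, t real → ∞), |sin(−z − 3)| grows like e^{1|t|}/2, so ρ ≥ 1. Hence ρ = 1.
Therefore ρ = 1.

Order ρ = 1.


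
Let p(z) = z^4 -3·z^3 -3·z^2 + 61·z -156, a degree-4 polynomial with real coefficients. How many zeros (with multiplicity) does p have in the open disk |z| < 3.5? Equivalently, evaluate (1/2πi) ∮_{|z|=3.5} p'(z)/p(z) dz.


The zeros of p are: (2 + 3i), (2 - 3i), 3, -4.
Their magnitudes are: 3.606, 3.606, 3, 4.
Zeros with |z| < R = 3.5: 3.
Count = 1.
By the argument principle, (1/2πi) ∮_{|z|=R} p'(z)/p(z) dz equals exactly this count.

Number of zeros inside |z| < 3.5: 1.


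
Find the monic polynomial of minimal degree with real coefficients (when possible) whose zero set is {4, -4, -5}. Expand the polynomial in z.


The polynomial is p(z) = ∏_{α ∈ S} (z − α), where S = {4, -4, -5}.
Expanding the product yields: p(z) = z^3 + 5·z^2 -16·z -80.
The resulting polynomial has degree 3 and real coefficients as required.

p(z) = z^3 + 5·z^2 -16·z -80.


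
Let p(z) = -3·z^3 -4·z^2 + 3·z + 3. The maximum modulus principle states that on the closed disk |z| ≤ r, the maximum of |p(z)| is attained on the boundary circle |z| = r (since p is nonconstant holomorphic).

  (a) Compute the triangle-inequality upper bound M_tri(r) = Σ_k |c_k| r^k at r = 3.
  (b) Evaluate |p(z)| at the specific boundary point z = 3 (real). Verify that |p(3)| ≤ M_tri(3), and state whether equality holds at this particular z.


Coefficients: c_0 = 3, c_1 = 3, c_2 = -4, c_3 = -3. Radius r = 3.
Part (a). Triangle bound: M_tri(r) = Σ_k |c_k| r^k
  = |3|·3^0 + |3|·3^1 + |-4|·3^2 + |-3|·3^3
  = 3 + 9 + 36 + 81 = 129.
This bounds M(r) := max_{|z|=r} |p(z)| from above; equality holds iff all terms c_k z^k can be made to align in phase at a single z on |z|=r.
Part (b). At z = 3 (real, on the circle |z| = r):
  p(3) = (3)·3^0 + (3)·3^1 + (-4)·3^2 + (-3)·3^3 = -105.
  |p(3)| = 105.
Check: |p(3)| = 105 ≤ 129 = M_tri(3). ✓ Equality does not hold at z = 3 (the coefficients have mixed signs, so the terms do not all align in phase there).

M_tri(3) = 129; |p(3)| = 105; equality at z=3: no.


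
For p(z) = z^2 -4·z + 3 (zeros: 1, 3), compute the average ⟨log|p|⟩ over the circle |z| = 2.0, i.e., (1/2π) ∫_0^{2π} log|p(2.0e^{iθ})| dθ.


Zeros: 1, 3; r = 2.0.
Inside |z| < r: 1. Outside (|z| ≥ r): 3.
p(0) = 3, so log|p(0)| = log(3) = 1.0986.
Apply Jensen: I(r) = log|p(0)| + Σ_k log(r/|z_k|), summed over zeros inside |z| < r.
  log(r/|z_k|) for z_k = 1: log(2.0/1) = 0.6931
  Outside zeros (3) contribute nothing to the Jensen sum.
Sum over inside zeros: 0.6931.
I(r) = log|p(0)| + (inside sum) = 1.0986 + 0.6931 = 1.7918.
Note: since some zeros are outside |z| ≤ r, the simplified n·log(r) form does NOT apply — only the inside zeros contribute.

I(r) ≈ 1.7918.


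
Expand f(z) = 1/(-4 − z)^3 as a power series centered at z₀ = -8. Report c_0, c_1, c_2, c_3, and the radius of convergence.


Let w = z − z₀, so z = z₀ + w.
Then -4 − z = -4 − (z₀ + w) = (-4 − z₀) − w = 4 − w.
f(z) = 1/(4 − w)^3 = (1/(4)^3) · (1 − w/(4))^{−3}.
By the binomial series (1−u)^{−3} = Σ_{n≥0} C(n+2, 2) u^n for |u|<1, with u = w/(4):
  c_n = C(n+2, 2) / (4)^(n+3).
  c_0 = 1/(4)^3 = 1/64.
  c_1 = 3/(4)^4 = 3/256.
  c_2 = 6/(4)^5 = 3/512.
  c_3 = 10/(4)^6 = 5/2048.
The series is valid for |w/d| < 1, i.e. |z − z₀| < |d|.
Radius of convergence: R = |-4 − z₀| = |4| = 4 (distance from z₀ to the singularity z = -4).

c_0 = 1/64, c_1 = 3/256, c_2 = 3/512, c_3 = 5/2048; R = 4.


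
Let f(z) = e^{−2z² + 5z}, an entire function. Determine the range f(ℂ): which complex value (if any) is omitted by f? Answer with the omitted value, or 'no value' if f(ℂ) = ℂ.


Little Picard bounds the complement of f(ℂ) to at most one point.
The exponent g(z) = −2z² + 5z is a nonconstant polynomial, hence surjective onto ℂ. So e^{g(z)} takes every value in {e^w : w ∈ ℂ} = ℂ ∖ {0}. Adding 0 shifts the range to ℂ ∖ {0}. f omits exactly 0.

Omitted value: 0.


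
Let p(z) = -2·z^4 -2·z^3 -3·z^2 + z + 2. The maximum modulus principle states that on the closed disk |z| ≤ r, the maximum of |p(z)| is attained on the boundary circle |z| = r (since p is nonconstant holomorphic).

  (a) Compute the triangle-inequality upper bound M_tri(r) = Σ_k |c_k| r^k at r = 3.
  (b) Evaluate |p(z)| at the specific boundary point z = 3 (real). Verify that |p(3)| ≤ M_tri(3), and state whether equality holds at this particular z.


Coefficients: c_0 = 2, c_1 = 1, c_2 = -3, c_3 = -2, c_4 = -2. Radius r = 3.
Part (a). Triangle bound: M_tri(r) = Σ_k |c_k| r^k
  = |2|·3^0 + |1|·3^1 + |-3|·3^2 + |-2|·3^3 + |-2|·3^4
  = 2 + 3 + 27 + 54 + 162 = 248.
This bounds M(r) := max_{|z|=r} |p(z)| from above; equality holds iff all terms c_k z^k can be made to align in phase at a single z on |z|=r.
Part (b). At z = 3 (real, on the circle |z| = r):
  p(3) = (2)·3^0 + (1)·3^1 + (-3)·3^2 + (-2)·3^3 + (-2)·3^4 = -238.
  |p(3)| = 238.
Check: |p(3)| = 238 ≤ 248 = M_tri(3). ✓ Equality does not hold at z = 3 (the coefficients have mixed signs, so the terms do not all align in phase there).

M_tri(3) = 248; |p(3)| = 238; equality at z=3: no.


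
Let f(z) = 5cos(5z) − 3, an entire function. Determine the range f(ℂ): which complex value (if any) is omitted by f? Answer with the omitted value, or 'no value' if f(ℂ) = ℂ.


Little Picard bounds the complement of f(ℂ) to at most one point.
cos is entire and surjective onto ℂ: for every w ∈ ℂ, cos(ζ) = w has a solution ζ ∈ ℂ (e.g., via the complex inverse arccos). With ζ = 5z this gives z = ζ/(5). Then 5·cos(5z) takes every value in 5·ℂ = ℂ, and adding -3 is a bijection of ℂ. So f is surjective and omits no value. (Note: only on the real line is cos bounded by [−1, 1].)

Omitted value: no value.


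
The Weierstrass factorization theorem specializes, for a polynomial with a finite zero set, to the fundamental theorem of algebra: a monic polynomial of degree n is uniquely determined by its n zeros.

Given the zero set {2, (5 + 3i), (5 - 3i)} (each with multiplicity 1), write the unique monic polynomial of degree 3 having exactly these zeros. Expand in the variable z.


The polynomial is p(z) = ∏_{α ∈ S} (z − α), where S = {2, (5 + 3i), (5 - 3i)}.
Expanding the product yields: p(z) = z^3 -12·z^2 + 54·z -68.
Note conjugate pairs combine to real quadratics: (z − (5+3i))(z − (5−3i)) = z² − 10z + 34.
The resulting polynomial has degree 3 and real coefficients as required.

p(z) = z^3 -12·z^2 + 54·z -68.


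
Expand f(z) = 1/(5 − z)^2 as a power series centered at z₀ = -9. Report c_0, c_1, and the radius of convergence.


Let w = z − z₀, so z = z₀ + w.
Then 5 − z = 5 − (z₀ + w) = (5 − z₀) − w = 14 − w.
f(z) = 1/(14 − w)^2 = (1/(14)^2) · (1 − w/(14))^{−2}.
By the binomial series (1−u)^{−2} = Σ_{n≥0} C(n+1, 1) u^n for |u|<1, with u = w/(14):
  c_n = C(n+1, 1) / (14)^(n+2).
  c_0 = 1/(14)^2 = 1/196.
  c_1 = 2/(14)^3 = 1/1372.
The series is valid for |w/d| < 1, i.e. |z − z₀| < |d|.
Radius of convergence: R = |5 − z₀| = |14| = 14 (distance from z₀ to the singularity z = 5).

c_0 = 1/196, c_1 = 1/1372; R = 14.


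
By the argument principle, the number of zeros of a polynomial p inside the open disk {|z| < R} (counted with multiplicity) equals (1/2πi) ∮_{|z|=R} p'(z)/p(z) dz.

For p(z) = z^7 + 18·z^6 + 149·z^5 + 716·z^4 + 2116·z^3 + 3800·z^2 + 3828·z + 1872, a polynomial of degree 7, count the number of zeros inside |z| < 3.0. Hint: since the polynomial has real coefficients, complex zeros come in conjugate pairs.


The zeros of p are: (-3 + 3i), (-3 - 3i), (-3 + 2i), (-3 - 2i), (-1 + 1i), (-1 - 1i), -4.
Their magnitudes are: 4.243, 4.243, 3.606, 3.606, 1.414, 1.414, 4.
Zeros with |z| < R = 3.0: (-1 + 1i), (-1 - 1i).
Count = 2.
By the argument principle, (1/2πi) ∮_{|z|=R} p'(z)/p(z) dz equals exactly this count.

Number of zeros inside |z| < 3.0: 2.


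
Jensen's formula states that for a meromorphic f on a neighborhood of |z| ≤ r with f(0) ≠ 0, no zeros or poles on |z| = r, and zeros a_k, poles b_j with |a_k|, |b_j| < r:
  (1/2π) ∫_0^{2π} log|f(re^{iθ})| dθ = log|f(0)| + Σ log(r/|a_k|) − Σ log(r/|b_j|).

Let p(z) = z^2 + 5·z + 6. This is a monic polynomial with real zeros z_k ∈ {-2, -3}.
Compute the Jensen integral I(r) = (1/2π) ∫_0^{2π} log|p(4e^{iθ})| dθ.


Zeros: -3, -2; r = 4.
Inside |z| < r: -3, -2. Outside (|z| ≥ r): ∅.
p(0) = 6, so log|p(0)| = log(6) = 1.7918.
Apply Jensen: I(r) = log|p(0)| + Σ_k log(r/|z_k|), summed over zeros inside |z| < r.
  log(r/|z_k|) for z_k = -2: log(4/2) = 0.6931
  log(r/|z_k|) for z_k = -3: log(4/3) = 0.2877
Sum over inside zeros: 0.9808.
I(r) = log|p(0)| + (inside sum) = 1.7918 + 0.9808 = 2.7726.
Closed form (all zeros inside, monic): I(r) = n·log(r) = 2·log(4) = 2.7726. ✓

I(r) ≈ 2.7726.


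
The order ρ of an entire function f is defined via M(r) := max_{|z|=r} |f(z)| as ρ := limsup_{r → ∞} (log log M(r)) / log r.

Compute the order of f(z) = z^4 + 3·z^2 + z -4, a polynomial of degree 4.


|f(z)| ≤ Σ|c_k|·r^k = O(r^4) as r → ∞. Polynomial growth is O(e^{r^ε}) for every ε > 0 (since r^4/e^{r^ε} → 0), so ρ ≤ ε for all ε > 0, i.e. ρ = 0. Every nonconstant polynomial has order 0.
Therefore ρ = 0.

Order ρ = 0.


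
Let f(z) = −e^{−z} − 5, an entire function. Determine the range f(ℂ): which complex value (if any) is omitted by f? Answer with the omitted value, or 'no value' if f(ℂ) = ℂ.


Little Picard bounds the complement of f(ℂ) to at most one point.
e^{−z} is never zero on ℂ, so -1·e^{−z} takes every value in ℂ ∖ {0}. Adding -5 shifts the range to ℂ ∖ {-5}. Thus f omits exactly the value -5.

Omitted value: -5.


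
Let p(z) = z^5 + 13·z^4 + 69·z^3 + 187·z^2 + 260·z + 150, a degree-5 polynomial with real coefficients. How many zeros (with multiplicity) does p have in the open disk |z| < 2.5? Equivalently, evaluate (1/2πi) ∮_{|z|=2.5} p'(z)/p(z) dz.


The zeros of p are: -3, (-2 + 1i), (-2 - 1i), (-3 + 1i), (-3 - 1i).
Their magnitudes are: 3, 2.236, 2.236, 3.162, 3.162.
Zeros with |z| < R = 2.5: (-2 + 1i), (-2 - 1i).
Count = 2.
By the argument principle, (1/2πi) ∮_{|z|=R} p'(z)/p(z) dz equals exactly this count.

Number of zeros inside |z| < 2.5: 2.


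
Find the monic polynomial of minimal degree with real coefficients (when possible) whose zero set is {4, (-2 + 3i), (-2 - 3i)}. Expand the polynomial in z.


The polynomial is p(z) = ∏_{α ∈ S} (z − α), where S = {4, (-2 + 3i), (-2 - 3i)}.
Expanding the product yields: p(z) = z^3 -3·z -52.
Note conjugate pairs combine to real quadratics: (z − (-2+3i))(z − (-2−3i)) = z² + 4z + 13.
The resulting polynomial has degree 3 and real coefficients as required.

p(z) = z^3 -3·z -52.


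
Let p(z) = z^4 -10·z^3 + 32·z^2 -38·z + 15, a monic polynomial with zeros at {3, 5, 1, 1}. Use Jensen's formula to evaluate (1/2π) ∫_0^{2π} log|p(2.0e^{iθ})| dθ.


Zeros: 1, 1, 3, 5; r = 2.0.
Inside |z| < r: 1, 1. Outside (|z| ≥ r): 3, 5.
p(0) = 15, so log|p(0)| = log(15) = 2.7081.
Apply Jensen: I(r) = log|p(0)| + Σ_k log(r/|z_k|), summed over zeros inside |z| < r.
  log(r/|z_k|) for z_k = 1: log(2.0/1) = 0.6931
  log(r/|z_k|) for z_k = 1: log(2.0/1) = 0.6931
  Outside zeros (3, 5) contribute nothing to the Jensen sum.
Sum over inside zeros: 1.3863.
I(r) = log|p(0)| + (inside sum) = 2.7081 + 1.3863 = 4.0943.
Note: since some zeros are outside |z| ≤ r, the simplified n·log(r) form does NOT apply — only the inside zeros contribute.

I(r) ≈ 4.0943.


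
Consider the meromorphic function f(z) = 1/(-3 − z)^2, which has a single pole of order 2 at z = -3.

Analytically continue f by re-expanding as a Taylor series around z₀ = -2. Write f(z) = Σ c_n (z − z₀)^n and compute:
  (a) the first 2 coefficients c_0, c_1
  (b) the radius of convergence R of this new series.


Let w = z − z₀, so z = z₀ + w.
Then -3 − z = -3 − (z₀ + w) = (-3 − z₀) − w = -1 − w.
f(z) = 1/(-1 − w)^2 = (1/(-1)^2) · (1 − w/(-1))^{−2}.
By the binomial series (1−u)^{−2} = Σ_{n≥0} C(n+1, 1) u^n for |u|<1, with u = w/(-1):
  c_n = C(n+1, 1) / (-1)^(n+2).
  c_0 = 1/(-1)^2 = 1.
  c_1 = 2/(-1)^3 = -2.
The series is valid for |w/d| < 1, i.e. |z − z₀| < |d|.
Radius of convergence: R = |-3 − z₀| = |-1| = 1 (distance from z₀ to the singularity z = -3).

c_0 = 1, c_1 = -2; R = 1.


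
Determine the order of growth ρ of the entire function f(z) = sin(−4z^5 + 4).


Write sin(w) = (e^{iw} ± e^{−iw})/(2 or 2i), so |sin(w)| ≤ e^{|w|}. With w = −4z^5 + 4, |w| ≤ 4r^5 + 4 on |z|=r, giving M(r) ≤ e^{4r^5 + 4} and ρ ≤ 5. For the lower bound, choose z on |z|=r with -4z^5 purely imaginary of modulus 4r^5; then |sin(−4z^5 + 4)| grows like e^{4r^5}/2, so ρ ≥ 5. Hence ρ = 5.
Therefore ρ = 5.

Order ρ = 5.


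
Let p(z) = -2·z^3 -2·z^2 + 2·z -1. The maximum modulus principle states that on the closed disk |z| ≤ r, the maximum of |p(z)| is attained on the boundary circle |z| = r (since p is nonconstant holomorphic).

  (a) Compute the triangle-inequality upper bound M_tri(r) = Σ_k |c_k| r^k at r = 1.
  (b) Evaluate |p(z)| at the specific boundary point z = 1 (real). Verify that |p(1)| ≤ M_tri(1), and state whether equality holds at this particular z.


Coefficients: c_0 = -1, c_1 = 2, c_2 = -2, c_3 = -2. Radius r = 1.
Part (a). Triangle bound: M_tri(r) = Σ_k |c_k| r^k
  = |-1|·1^0 + |2|·1^1 + |-2|·1^2 + |-2|·1^3
  = 1 + 2 + 2 + 2 = 7.
This bounds M(r) := max_{|z|=r} |p(z)| from above; equality holds iff all terms c_k z^k can be made to align in phase at a single z on |z|=r.
Part (b). At z = 1 (real, on the circle |z| = r):
  p(1) = (-1)·1^0 + (2)·1^1 + (-2)·1^2 + (-2)·1^3 = -3.
  |p(1)| = 3.
Check: |p(1)| = 3 ≤ 7 = M_tri(1). ✓ Equality does not hold at z = 1 (the coefficients have mixed signs, so the terms do not all align in phase there).

M_tri(1) = 7; |p(1)| = 3; equality at z=1: no.


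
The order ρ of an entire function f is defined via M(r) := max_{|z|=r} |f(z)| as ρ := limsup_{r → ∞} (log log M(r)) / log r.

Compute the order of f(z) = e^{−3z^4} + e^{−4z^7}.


Each summand is entire of order 4 and 7 respectively (as in the single-exponential case). The order of a sum is at most the max of the orders, so ρ ≤ 7. For the lower bound: on |z|=r choose arg z so that -4z^7 is real positive; then |e^{-4z^7}| = e^{4r^7} while |e^{-3z^4}| ≤ e^{3r^4} = o(e^{4r^7}). So |f| ≥ e^{4r^7}(1 − o(1)) and ρ ≥ 7. Hence ρ = max(4, 7) = 7.
Therefore ρ = 7.

Order ρ = 7.


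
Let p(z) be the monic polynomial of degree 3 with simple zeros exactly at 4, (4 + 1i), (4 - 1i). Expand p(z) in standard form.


The polynomial is p(z) = ∏_{α ∈ S} (z − α), where S = {4, (4 + 1i), (4 - 1i)}.
Expanding the product yields: p(z) = z^3 -12·z^2 + 49·z -68.
Note conjugate pairs combine to real quadratics: (z − (4+1i))(z − (4−1i)) = z² − 8z + 17.
The resulting polynomial has degree 3 and real coefficients as required.

p(z) = z^3 -12·z^2 + 49·z -68.


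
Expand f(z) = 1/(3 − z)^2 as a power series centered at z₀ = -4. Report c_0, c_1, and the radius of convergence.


Let w = z − z₀, so z = z₀ + w.
Then 3 − z = 3 − (z₀ + w) = (3 − z₀) − w = 7 − w.
f(z) = 1/(7 − w)^2 = (1/(7)^2) · (1 − w/(7))^{−2}.
By the binomial series (1−u)^{−2} = Σ_{n≥0} C(n+1, 1) u^n for |u|<1, with u = w/(7):
  c_n = C(n+1, 1) / (7)^(n+2).
  c_0 = 1/(7)^2 = 1/49.
  c_1 = 2/(7)^3 = 2/343.
The series is valid for |w/d| < 1, i.e. |z − z₀| < |d|.
Radius of convergence: R = |3 − z₀| = |7| = 7 (distance from z₀ to the singularity z = 3).

c_0 = 1/49, c_1 = 2/343; R = 7.
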